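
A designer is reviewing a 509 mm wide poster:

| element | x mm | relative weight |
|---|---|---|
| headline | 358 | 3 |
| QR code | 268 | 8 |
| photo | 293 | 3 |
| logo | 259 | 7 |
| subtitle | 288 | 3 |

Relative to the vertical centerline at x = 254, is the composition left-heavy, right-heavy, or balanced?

Total weight = 3 + 8 + 3 + 7 + 3 = 24.
x-moment: 3·358 + 8·268 + 3·293 + 7·259 + 3·288 = 6774; centroid 6774/24 ≈ 282.25.
282.2 lies right of the midline 254, so the layout is right-heavy.

right-heavy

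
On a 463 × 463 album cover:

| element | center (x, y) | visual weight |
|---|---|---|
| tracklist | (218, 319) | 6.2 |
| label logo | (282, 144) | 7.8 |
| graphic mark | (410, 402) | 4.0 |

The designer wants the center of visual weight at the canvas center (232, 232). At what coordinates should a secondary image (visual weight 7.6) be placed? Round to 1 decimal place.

With the secondary image, Σw becomes 6.2 + 7.8 + 4.0 + 7.6 = 25.6.
x: need Σw·x = 25.6·232 = 5939.2. Existing = 6.2·218 + 7.8·282 + 4.0·410 = 5191.2. Remainder 748.0 / 7.6 ≈ 98.42.
y: need Σw·y = 25.6·232 = 5939.2. Existing = 6.2·319 + 7.8·144 + 4.0·402 = 4709.0. Remainder 1230.2 / 7.6 ≈ 161.87.

(98.4, 161.9)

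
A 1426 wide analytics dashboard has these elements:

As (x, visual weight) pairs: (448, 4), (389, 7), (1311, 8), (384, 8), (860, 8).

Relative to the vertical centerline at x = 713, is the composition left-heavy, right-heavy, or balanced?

Σw = 4 + 7 + 8 + 8 + 8 = 35.
x: (4·448 + 7·389 + 8·1311 + 8·384 + 8·860) / 35 = 24955 / 35 ≈ 713.00
713.00 = 713 exactly: balanced.

balanced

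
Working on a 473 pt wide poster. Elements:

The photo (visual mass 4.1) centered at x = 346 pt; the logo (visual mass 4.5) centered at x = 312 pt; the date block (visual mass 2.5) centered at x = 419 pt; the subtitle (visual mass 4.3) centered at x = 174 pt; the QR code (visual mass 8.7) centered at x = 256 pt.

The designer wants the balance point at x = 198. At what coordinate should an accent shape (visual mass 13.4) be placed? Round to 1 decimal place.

x ≈ 43.2

With the accent shape, Σw becomes 4.1 + 4.5 + 2.5 + 4.3 + 8.7 + 13.4 = 37.5.
x: target moment 37.5×198 = 7425.0; current 4.1·346 + 4.5·312 + 2.5·419 + 4.3·174 + 8.7·256 = 6845.5; the accent shape supplies 579.5, so x = 579.5/13.4 ≈ 43.25.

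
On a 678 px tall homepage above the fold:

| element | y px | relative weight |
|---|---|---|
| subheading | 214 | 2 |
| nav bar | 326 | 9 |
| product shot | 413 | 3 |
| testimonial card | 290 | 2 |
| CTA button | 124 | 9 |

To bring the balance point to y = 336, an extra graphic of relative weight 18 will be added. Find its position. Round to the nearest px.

y ≈ 453

New total weight: (2 + 9 + 3 + 2 + 9) + 18 = 43.
y: need Σw·y = 43·336 = 14448. Existing = 2·214 + 9·326 + 3·413 + 2·290 + 9·124 = 6297. Remainder 8151 / 18 ≈ 452.83.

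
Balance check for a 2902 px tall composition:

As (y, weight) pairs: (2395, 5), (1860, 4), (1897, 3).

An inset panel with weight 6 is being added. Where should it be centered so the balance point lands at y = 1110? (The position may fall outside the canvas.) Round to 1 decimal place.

After adding the inset panel, total weight = 5 + 4 + 3 + 6 = 18.
y: target moment 18×1110 = 19980; current 5·2395 + 4·1860 + 3·1897 = 25106; the inset panel supplies -5126, so y = -5126/6 ≈ -854.33.

y ≈ -854.3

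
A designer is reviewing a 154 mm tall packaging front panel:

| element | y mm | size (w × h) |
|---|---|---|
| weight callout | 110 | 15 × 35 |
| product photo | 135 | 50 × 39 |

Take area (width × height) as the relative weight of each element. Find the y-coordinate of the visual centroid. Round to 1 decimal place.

y ≈ 129.7

Areas → weights: weight callout 15·35 = 525, product photo 50·39 = 1950; Σw = 2475.
Σw·y = 525·110 + 1950·135 = 321000, so ȳ = 321000/2475 ≈ 129.70.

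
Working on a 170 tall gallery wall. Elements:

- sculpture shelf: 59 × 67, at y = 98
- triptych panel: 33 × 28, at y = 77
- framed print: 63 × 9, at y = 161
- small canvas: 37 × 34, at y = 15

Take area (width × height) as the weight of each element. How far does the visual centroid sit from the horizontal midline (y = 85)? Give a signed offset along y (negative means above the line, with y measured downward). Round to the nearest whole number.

≈ 0

Areas → weights: sculpture shelf 59·67 = 3953, triptych panel 33·28 = 924, framed print 63·9 = 567, small canvas 37·34 = 1258; Σw = 6702.
Σw·y = 3953·98 + 924·77 + 567·161 + 1258·15 = 568699, so ȳ = 568699/6702 ≈ 84.86.
Against y = 85, that's 84.86 − 85 = -0.14.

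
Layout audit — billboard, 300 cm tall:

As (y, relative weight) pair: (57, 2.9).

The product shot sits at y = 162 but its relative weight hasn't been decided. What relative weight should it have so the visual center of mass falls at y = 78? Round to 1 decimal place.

Known: weight 2.9 with moment 2.9·57 = 165.3.
For the centroid to hit 78: (165.3 + w·162) / (2.9 + w) = 78.
Rearranging, w·(162 − 78) = 78·2.9 − 165.3 = 60.9, so w ≈ 60.9/84 = 0.73.

w ≈ 0.7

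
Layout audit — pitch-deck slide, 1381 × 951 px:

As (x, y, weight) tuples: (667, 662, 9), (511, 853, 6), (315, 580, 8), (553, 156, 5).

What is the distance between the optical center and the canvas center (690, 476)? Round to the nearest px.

Σw = 9 + 6 + 8 + 5 = 28.
x-moment: 9·667 + 6·511 + 8·315 + 5·553 = 14354; centroid 14354/28 ≈ 512.64.
y-moment: 9·662 + 6·853 + 8·580 + 5·156 = 16496; centroid 16496/28 ≈ 589.14.
From (690, 476): dx = -177.36, dy = 113.14, so the distance is √(dx²+dy²) ≈ 210.37.

≈ 210 px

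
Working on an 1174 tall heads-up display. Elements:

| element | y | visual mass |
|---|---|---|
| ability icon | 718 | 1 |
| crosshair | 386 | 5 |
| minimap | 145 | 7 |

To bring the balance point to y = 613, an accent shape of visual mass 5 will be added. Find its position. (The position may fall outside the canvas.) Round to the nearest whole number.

With the accent shape, Σw becomes 1 + 5 + 7 + 5 = 18.
Along y: (3663 + 5·y) / 18 = 613 (existing moment 1·718 + 5·386 + 7·145 = 3663) ⇒ y = (11034 − 3663) / 5 ≈ 1474.20.

y ≈ 1474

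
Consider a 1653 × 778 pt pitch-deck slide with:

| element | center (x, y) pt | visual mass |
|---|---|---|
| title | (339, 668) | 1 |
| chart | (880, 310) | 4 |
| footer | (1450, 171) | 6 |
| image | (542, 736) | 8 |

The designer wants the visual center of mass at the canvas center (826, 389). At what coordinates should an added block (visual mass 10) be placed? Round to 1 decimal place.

(705.9, 245.9)

With the added block, Σw becomes 1 + 4 + 6 + 8 + 10 = 29.
x: need Σw·x = 29·826 = 23954. Existing = 1·339 + 4·880 + 6·1450 + 8·542 = 16895. Remainder 7059 / 10 ≈ 705.90.
y: need Σw·y = 29·389 = 11281. Existing = 1·668 + 4·310 + 6·171 + 8·736 = 8822. Remainder 2459 / 10 ≈ 245.90.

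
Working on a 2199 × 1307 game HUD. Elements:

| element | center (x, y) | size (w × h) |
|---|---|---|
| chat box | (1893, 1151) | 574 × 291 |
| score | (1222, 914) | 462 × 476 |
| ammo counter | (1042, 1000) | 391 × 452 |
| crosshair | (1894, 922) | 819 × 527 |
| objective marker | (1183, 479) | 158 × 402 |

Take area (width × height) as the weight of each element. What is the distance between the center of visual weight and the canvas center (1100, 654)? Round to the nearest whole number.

≈ 551

Areas: chat box 574·291 = 167034, score 462·476 = 219912, ammo counter 391·452 = 176732, crosshair 819·527 = 431613, objective marker 158·402 = 63516. Total weight = 1058807.
x: (167034·1893 + 219912·1222 + 176732·1042 + 431613·1894 + 63516·1183) / 1058807 = 1661697020 / 1058807 ≈ 1569.41
y: (167034·1151 + 219912·914 + 176732·1000 + 431613·922 + 63516·479) / 1058807 = 998359052 / 1058807 ≈ 942.91
From (1100, 654): dx = 469.41, dy = 288.91, so the distance is √(dx²+dy²) ≈ 551.19.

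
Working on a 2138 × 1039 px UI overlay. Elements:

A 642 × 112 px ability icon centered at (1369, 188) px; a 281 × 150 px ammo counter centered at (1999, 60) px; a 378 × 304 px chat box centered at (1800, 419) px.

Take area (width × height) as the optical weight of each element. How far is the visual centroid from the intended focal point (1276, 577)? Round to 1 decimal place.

≈ 518.5 px

Areas → weights: ability icon 642·112 = 71904, ammo counter 281·150 = 42150, chat box 378·304 = 114912; Σw = 228966.
x-moment: 71904·1369 + 42150·1999 + 114912·1800 = 389536026; centroid 389536026/228966 ≈ 1701.28.
y-moment: 71904·188 + 42150·60 + 114912·419 = 64195080; centroid 64195080/228966 ≈ 280.37.
Offset from (1276, 577): Δx ≈ 425.28, Δy ≈ -296.63; distance = √(Δx² + Δy²) ≈ 518.51.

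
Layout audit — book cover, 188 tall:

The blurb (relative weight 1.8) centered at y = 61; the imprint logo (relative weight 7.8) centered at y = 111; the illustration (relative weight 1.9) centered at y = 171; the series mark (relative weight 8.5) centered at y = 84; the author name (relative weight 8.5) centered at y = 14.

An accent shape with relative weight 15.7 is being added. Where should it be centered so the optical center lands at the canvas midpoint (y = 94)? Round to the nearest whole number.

With the accent shape, Σw becomes 1.8 + 7.8 + 1.9 + 8.5 + 8.5 + 15.7 = 44.2.
y: need Σw·y = 44.2·94 = 4154.8. Existing = 1.8·61 + 7.8·111 + 1.9·171 + 8.5·84 + 8.5·14 = 2133.5. Remainder 2021.3 / 15.7 ≈ 128.75.

y ≈ 129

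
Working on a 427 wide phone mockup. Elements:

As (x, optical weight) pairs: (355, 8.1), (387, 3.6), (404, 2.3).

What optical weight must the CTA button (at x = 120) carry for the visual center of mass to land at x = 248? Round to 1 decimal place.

Known weights sum to 8.1 + 3.6 + 2.3 = 14.0; their moment is 8.1·355 + 3.6·387 + 2.3·404 = 5197.9.
For the centroid to hit 248: (5197.9 + w·120) / (14.0 + w) = 248.
Solving: w = (248·14.0 − 5197.9) / (120 − 248) = -1725.9 / -128 ≈ 13.48.

w ≈ 13.5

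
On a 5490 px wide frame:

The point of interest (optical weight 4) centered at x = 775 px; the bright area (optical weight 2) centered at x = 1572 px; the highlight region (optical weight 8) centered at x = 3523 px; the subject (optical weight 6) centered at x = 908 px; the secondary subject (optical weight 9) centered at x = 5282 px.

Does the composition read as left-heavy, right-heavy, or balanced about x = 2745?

right-heavy

Total weight = 4 + 2 + 8 + 6 + 9 = 29.
Σw·x = 4·775 + 2·1572 + 8·3523 + 6·908 + 9·5282 = 87414, so x̄ = 87414/29 ≈ 3014.28.
Since 3014.3 is right of 2745, the composition reads right-heavy.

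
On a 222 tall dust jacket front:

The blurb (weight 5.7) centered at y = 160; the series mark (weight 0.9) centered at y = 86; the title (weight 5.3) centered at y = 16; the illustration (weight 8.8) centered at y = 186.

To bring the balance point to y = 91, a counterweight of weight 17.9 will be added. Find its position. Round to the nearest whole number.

New total weight: (5.7 + 0.9 + 5.3 + 8.8) + 17.9 = 38.6.
Along y: (2711.0 + 17.9·y) / 38.6 = 91 (existing moment 5.7·160 + 0.9·86 + 5.3·16 + 8.8·186 = 2711.0) ⇒ y = (3512.6 − 2711.0) / 17.9 ≈ 44.78.

y ≈ 45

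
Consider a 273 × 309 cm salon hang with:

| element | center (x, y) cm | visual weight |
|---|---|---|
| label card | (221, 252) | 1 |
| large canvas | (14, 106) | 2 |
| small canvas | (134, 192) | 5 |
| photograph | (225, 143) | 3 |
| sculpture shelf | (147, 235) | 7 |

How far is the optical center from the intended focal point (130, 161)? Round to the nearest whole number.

≈ 37 cm

Weights sum to 1 + 2 + 5 + 3 + 7 = 18.
Σw·x = 1·221 + 2·14 + 5·134 + 3·225 + 7·147 = 2623, so x̄ = 2623/18 ≈ 145.72.
Σw·y = 1·252 + 2·106 + 5·192 + 3·143 + 7·235 = 3498, so ȳ = 3498/18 ≈ 194.33.
Offset from (130, 161): Δx ≈ 15.72, Δy ≈ 33.33; distance = √(Δx² + Δy²) ≈ 36.86.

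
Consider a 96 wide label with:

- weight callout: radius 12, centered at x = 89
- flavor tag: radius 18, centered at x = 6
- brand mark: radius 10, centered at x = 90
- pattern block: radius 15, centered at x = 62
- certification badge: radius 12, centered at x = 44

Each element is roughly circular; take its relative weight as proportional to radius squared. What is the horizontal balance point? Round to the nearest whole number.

Weights ∝ r²: weight callout 12² = 144, flavor tag 18² = 324, brand mark 10² = 100, pattern block 15² = 225, certification badge 12² = 144; Σw = 937.
Σw·x = 144·89 + 324·6 + 100·90 + 225·62 + 144·44 = 44046, so x̄ = 44046/937 ≈ 47.01.

x ≈ 47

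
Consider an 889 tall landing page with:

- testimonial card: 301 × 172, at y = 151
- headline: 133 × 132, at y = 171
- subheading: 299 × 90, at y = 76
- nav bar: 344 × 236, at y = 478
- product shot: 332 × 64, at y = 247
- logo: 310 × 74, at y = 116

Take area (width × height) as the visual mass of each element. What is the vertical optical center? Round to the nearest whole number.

Areas → weights: testimonial card 301·172 = 51772, headline 133·132 = 17556, subheading 299·90 = 26910, nav bar 344·236 = 81184, product shot 332·64 = 21248, logo 310·74 = 22940; Σw = 221610.
y-moment: 51772·151 + 17556·171 + 26910·76 + 81184·478 + 21248·247 + 22940·116 = 59580056; centroid 59580056/221610 ≈ 268.85.

y ≈ 269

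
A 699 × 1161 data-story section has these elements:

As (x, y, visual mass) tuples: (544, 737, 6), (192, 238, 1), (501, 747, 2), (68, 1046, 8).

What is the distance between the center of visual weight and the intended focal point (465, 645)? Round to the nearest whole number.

≈ 270

Total weight = 6 + 1 + 2 + 8 = 17.
x: (6·544 + 1·192 + 2·501 + 8·68) / 17 = 5002 / 17 ≈ 294.24
y: (6·737 + 1·238 + 2·747 + 8·1046) / 17 = 14522 / 17 ≈ 854.24
From (465, 645): dx = -170.76, dy = 209.24, so the distance is √(dx²+dy²) ≈ 270.07.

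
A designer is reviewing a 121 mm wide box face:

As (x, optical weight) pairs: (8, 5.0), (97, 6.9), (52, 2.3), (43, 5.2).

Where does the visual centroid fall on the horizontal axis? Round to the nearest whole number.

Total weight = 5.0 + 6.9 + 2.3 + 5.2 = 19.4.
x-moment: 5.0·8 + 6.9·97 + 2.3·52 + 5.2·43 = 1052.5; centroid 1052.5/19.4 ≈ 54.25.

x ≈ 54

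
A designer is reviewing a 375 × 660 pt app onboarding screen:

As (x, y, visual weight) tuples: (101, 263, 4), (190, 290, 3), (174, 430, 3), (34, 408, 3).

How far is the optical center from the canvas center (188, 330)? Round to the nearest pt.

≈ 66 pt

Σw = 4 + 3 + 3 + 3 = 13.
Σw·x = 4·101 + 3·190 + 3·174 + 3·34 = 1598, so x̄ = 1598/13 ≈ 122.92.
Σw·y = 4·263 + 3·290 + 3·430 + 3·408 = 4436, so ȳ = 4436/13 ≈ 341.23.
Offset from (188, 330): Δx ≈ -65.08, Δy ≈ 11.23; distance = √(Δx² + Δy²) ≈ 66.04.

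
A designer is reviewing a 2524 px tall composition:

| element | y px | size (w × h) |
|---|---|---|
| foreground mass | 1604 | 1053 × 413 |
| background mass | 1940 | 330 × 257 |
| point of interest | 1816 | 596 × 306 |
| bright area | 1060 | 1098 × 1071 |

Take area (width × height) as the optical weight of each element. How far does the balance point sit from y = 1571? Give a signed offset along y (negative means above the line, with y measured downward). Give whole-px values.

≈ -272 px

Taking area as weight: foreground mass 1053·413 = 434889, background mass 330·257 = 84810, point of interest 596·306 = 182376, bright area 1098·1071 = 1175958. Sum 1878033.
Σw·y = 434889·1604 + 84810·1940 + 182376·1816 + 1175958·1060 = 2439803652, so ȳ = 2439803652/1878033 ≈ 1299.13.
Difference: 1299.13 − 1571 ≈ -271.87.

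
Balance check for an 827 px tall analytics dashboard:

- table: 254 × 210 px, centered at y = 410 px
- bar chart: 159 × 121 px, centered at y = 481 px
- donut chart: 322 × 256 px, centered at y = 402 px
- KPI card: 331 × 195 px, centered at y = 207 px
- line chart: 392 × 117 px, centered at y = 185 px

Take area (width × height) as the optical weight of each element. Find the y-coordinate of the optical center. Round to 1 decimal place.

Areas: table 254·210 = 53340, bar chart 159·121 = 19239, donut chart 322·256 = 82432, KPI card 331·195 = 64545, line chart 392·117 = 45864. Total weight = 265420.
y: (53340·410 + 19239·481 + 82432·402 + 64545·207 + 45864·185) / 265420 = 86106678 / 265420 ≈ 324.42

y ≈ 324.4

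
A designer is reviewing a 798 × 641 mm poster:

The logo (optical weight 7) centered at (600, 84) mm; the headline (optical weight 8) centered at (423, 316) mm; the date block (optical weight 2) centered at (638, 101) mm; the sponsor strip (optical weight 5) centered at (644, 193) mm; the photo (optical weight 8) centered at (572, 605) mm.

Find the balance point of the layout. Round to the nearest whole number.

(555, 304)

Weights sum to 7 + 8 + 2 + 5 + 8 = 30.
Σw·x = 7·600 + 8·423 + 2·638 + 5·644 + 8·572 = 16656, so x̄ = 16656/30 ≈ 555.20.
Σw·y = 7·84 + 8·316 + 2·101 + 5·193 + 8·605 = 9123, so ȳ = 9123/30 ≈ 304.10.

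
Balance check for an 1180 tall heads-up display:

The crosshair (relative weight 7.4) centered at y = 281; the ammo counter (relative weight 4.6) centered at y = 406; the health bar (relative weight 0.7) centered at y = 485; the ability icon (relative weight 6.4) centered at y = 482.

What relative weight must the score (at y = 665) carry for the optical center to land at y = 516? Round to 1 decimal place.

w ≈ 16.7

Known weights sum to 7.4 + 4.6 + 0.7 + 6.4 = 19.1; their moment is 7.4·281 + 4.6·406 + 0.7·485 + 6.4·482 = 7371.3.
Balance at y = 516 requires (7371.3 + w·665) / (19.1 + w) = 516.
Rearranging, w·(665 − 516) = 516·19.1 − 7371.3 = 2484.3, so w ≈ 2484.3/149 = 16.67.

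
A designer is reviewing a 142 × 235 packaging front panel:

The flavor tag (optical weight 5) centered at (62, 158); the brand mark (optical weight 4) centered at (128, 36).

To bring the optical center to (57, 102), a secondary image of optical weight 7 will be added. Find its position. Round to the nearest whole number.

(13, 100)

New total weight: (5 + 4) + 7 = 16.
x: need Σw·x = 16·57 = 912. Existing = 5·62 + 4·128 = 822. Remainder 90 / 7 ≈ 12.86.
y: need Σw·y = 16·102 = 1632. Existing = 5·158 + 4·36 = 934. Remainder 698 / 7 ≈ 99.71.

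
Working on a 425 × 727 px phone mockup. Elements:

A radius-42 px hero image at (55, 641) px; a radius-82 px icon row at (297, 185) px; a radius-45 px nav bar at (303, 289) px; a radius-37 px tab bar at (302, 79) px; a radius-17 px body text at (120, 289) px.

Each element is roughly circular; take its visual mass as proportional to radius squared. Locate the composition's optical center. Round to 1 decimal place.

(259.3, 258.9)

Weights ∝ r²: hero image 42² = 1764, icon row 82² = 6724, nav bar 45² = 2025, tab bar 37² = 1369, body text 17² = 289; Σw = 12171.
Σw·x = 1764·55 + 6724·297 + 2025·303 + 1369·302 + 289·120 = 3155741, so x̄ = 3155741/12171 ≈ 259.28.
Σw·y = 1764·641 + 6724·185 + 2025·289 + 1369·79 + 289·289 = 3151561, so ȳ = 3151561/12171 ≈ 258.94.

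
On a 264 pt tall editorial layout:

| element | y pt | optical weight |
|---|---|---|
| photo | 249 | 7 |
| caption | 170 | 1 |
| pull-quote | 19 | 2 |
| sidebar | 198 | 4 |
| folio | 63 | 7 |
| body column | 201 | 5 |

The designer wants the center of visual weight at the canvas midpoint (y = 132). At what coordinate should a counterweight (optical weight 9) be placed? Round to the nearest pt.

y ≈ 48

With the counterweight, Σw becomes 7 + 1 + 2 + 4 + 7 + 5 + 9 = 35.
y: need Σw·y = 35·132 = 4620. Existing = 7·249 + 1·170 + 2·19 + 4·198 + 7·63 + 5·201 = 4189. Remainder 431 / 9 ≈ 47.89.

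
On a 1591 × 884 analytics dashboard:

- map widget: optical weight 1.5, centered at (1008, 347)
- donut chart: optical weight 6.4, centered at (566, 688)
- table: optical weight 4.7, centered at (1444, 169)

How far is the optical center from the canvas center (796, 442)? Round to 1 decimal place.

Σw = 1.5 + 6.4 + 4.7 = 12.6.
x-moment: 1.5·1008 + 6.4·566 + 4.7·1444 = 11921.2; centroid 11921.2/12.6 ≈ 946.13.
y-moment: 1.5·347 + 6.4·688 + 4.7·169 = 5718.0; centroid 5718.0/12.6 ≈ 453.81.
Relative to (796, 442): Δ = (150.13, 11.81); |Δ| = √(150.13² + 11.81²) ≈ 150.59.

≈ 150.6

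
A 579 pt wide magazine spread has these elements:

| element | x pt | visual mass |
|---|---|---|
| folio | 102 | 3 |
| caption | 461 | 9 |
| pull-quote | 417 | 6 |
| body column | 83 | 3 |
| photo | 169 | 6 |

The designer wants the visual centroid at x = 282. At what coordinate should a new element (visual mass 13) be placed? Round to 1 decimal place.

x ≈ 235.4

With the new element, Σw becomes 3 + 9 + 6 + 3 + 6 + 13 = 40.
Along x: (8220 + 13·x) / 40 = 282 (existing moment 3·102 + 9·461 + 6·417 + 3·83 + 6·169 = 8220) ⇒ x = (11280 − 8220) / 13 ≈ 235.38.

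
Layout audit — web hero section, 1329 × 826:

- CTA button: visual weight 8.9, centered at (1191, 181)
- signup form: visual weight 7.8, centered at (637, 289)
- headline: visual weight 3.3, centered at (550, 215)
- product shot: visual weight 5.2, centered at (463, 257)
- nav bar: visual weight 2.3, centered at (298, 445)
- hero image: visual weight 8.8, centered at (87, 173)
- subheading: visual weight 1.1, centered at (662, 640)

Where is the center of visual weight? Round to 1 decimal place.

(587.4, 244.9)

Total weight = 8.9 + 7.8 + 3.3 + 5.2 + 2.3 + 8.8 + 1.1 = 37.4.
Σw·x = 8.9·1191 + 7.8·637 + 3.3·550 + 5.2·463 + 2.3·298 + 8.8·87 + 1.1·662 = 21970.3, so x̄ = 21970.3/37.4 ≈ 587.44.
Σw·y = 8.9·181 + 7.8·289 + 3.3·215 + 5.2·257 + 2.3·445 + 8.8·173 + 1.1·640 = 9160.9, so ȳ = 9160.9/37.4 ≈ 244.94.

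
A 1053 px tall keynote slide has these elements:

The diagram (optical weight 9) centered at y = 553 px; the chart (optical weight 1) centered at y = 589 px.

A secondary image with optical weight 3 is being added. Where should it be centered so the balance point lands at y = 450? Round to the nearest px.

With the secondary image, Σw becomes 9 + 1 + 3 = 13.
y: target moment 13×450 = 5850; current 9·553 + 1·589 = 5566; the secondary image supplies 284, so y = 284/3 ≈ 94.67.

y ≈ 95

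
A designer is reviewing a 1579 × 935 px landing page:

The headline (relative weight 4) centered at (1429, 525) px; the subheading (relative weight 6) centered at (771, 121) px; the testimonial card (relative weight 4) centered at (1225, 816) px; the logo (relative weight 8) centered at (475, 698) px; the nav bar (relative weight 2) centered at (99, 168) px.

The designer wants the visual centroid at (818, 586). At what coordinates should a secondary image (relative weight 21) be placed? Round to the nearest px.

(837, 684)

With the secondary image, Σw becomes 4 + 6 + 4 + 8 + 2 + 21 = 45.
x: target moment 45×818 = 36810; current 4·1429 + 6·771 + 4·1225 + 8·475 + 2·99 = 19240; the secondary image supplies 17570, so x = 17570/21 ≈ 836.67.
y: target moment 45×586 = 26370; current 4·525 + 6·121 + 4·816 + 8·698 + 2·168 = 12010; the secondary image supplies 14360, so y = 14360/21 ≈ 683.81.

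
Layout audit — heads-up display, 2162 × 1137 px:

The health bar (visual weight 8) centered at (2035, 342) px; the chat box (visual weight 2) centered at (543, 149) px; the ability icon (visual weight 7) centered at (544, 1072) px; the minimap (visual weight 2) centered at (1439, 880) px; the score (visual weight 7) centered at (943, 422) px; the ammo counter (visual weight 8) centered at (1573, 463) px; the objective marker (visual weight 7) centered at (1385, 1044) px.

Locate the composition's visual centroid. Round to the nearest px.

Σw = 8 + 2 + 7 + 2 + 7 + 8 + 7 = 41.
x-moment: 8·2035 + 2·543 + 7·544 + 2·1439 + 7·943 + 8·1573 + 7·1385 = 52932; centroid 52932/41 ≈ 1291.02.
y-moment: 8·342 + 2·149 + 7·1072 + 2·880 + 7·422 + 8·463 + 7·1044 = 26264; centroid 26264/41 ≈ 640.59.

(1291, 641)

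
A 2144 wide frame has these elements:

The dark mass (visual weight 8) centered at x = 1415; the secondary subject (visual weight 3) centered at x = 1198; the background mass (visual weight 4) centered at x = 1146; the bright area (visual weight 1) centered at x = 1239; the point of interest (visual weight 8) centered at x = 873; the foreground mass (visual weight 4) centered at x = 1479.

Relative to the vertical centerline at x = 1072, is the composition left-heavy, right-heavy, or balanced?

Σw = 8 + 3 + 4 + 1 + 8 + 4 = 28.
x-moment: 8·1415 + 3·1198 + 4·1146 + 1·1239 + 8·873 + 4·1479 = 33637; centroid 33637/28 ≈ 1201.32.
1201.3 lies right of the midline 1072, so the layout is right-heavy.

right-heavy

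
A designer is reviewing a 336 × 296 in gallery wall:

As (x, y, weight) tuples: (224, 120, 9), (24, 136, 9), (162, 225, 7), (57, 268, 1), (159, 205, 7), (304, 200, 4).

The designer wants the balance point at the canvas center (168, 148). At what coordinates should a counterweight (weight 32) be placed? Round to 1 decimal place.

After adding the counterweight, total weight = 9 + 9 + 7 + 1 + 7 + 4 + 32 = 69.
Along x: (5752 + 32·x) / 69 = 168 (existing moment 9·224 + 9·24 + 7·162 + 1·57 + 7·159 + 4·304 = 5752) ⇒ x = (11592 − 5752) / 32 ≈ 182.50.
Along y: (6382 + 32·y) / 69 = 148 (existing moment 9·120 + 9·136 + 7·225 + 1·268 + 7·205 + 4·200 = 6382) ⇒ y = (10212 − 6382) / 32 ≈ 119.69.

(182.5, 119.7)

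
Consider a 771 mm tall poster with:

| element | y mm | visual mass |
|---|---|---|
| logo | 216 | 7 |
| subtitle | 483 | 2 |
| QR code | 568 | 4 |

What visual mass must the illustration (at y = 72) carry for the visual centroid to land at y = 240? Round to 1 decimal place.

Fixed elements: Σw = 7 + 2 + 4 = 13, Σw·y = 7·216 + 2·483 + 4·568 = 4750.
Set Σw·y/Σw = 240: (4750 + 72w) = 240·(13 + w).
So w = (240·13 − 4750)/(72 − 240) = -1630/-168 ≈ 9.70.

w ≈ 9.7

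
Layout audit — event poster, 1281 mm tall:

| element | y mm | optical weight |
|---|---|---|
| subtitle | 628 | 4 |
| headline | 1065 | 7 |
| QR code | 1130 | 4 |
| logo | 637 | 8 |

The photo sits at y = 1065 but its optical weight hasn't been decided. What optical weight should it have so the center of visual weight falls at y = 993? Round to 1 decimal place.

w ≈ 45.2

Known weights sum to 4 + 7 + 4 + 8 = 23; their moment is 4·628 + 7·1065 + 4·1130 + 8·637 = 19583.
Balance at y = 993 requires (19583 + w·1065) / (23 + w) = 993.
So w = (993·23 − 19583)/(1065 − 993) = 3256/72 ≈ 45.22.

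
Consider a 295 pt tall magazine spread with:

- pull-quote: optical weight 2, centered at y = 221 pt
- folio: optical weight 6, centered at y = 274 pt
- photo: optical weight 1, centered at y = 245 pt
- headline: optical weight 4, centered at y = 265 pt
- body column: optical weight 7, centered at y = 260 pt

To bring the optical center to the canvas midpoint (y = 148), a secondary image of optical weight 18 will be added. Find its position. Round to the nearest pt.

With the secondary image, Σw becomes 2 + 6 + 1 + 4 + 7 + 18 = 38.
y: target moment 38×148 = 5624; current 2·221 + 6·274 + 1·245 + 4·265 + 7·260 = 5211; the secondary image supplies 413, so y = 413/18 ≈ 22.94.

y ≈ 23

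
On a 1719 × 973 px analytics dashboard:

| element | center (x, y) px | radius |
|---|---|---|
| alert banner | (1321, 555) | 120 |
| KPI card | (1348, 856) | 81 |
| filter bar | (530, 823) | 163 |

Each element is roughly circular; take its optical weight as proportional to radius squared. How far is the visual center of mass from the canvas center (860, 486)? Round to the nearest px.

Weights ∝ r²: alert banner 120² = 14400, KPI card 81² = 6561, filter bar 163² = 26569; Σw = 47530.
Σw·x = 14400·1321 + 6561·1348 + 26569·530 = 41948198, so x̄ = 41948198/47530 ≈ 882.56.
Σw·y = 14400·555 + 6561·856 + 26569·823 = 35474503, so ȳ = 35474503/47530 ≈ 746.36.
Relative to (860, 486): Δ = (22.56, 260.36); |Δ| = √(22.56² + 260.36²) ≈ 261.34.

≈ 261 px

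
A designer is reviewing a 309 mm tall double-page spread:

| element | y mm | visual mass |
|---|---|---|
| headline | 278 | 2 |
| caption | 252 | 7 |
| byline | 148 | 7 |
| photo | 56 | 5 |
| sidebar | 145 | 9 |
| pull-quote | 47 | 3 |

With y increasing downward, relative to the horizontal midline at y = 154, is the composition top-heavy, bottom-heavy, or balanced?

balanced

Weights sum to 2 + 7 + 7 + 5 + 9 + 3 = 33.
y-moment: 2·278 + 7·252 + 7·148 + 5·56 + 9·145 + 3·47 = 5082; centroid 5082/33 ≈ 154.00.
That equals the midline 154 — balanced.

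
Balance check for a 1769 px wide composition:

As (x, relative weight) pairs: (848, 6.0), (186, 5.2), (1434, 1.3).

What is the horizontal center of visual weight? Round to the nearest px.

Σw = 6.0 + 5.2 + 1.3 = 12.5.
x: (6.0·848 + 5.2·186 + 1.3·1434) / 12.5 = 7919.4 / 12.5 ≈ 633.55

x ≈ 634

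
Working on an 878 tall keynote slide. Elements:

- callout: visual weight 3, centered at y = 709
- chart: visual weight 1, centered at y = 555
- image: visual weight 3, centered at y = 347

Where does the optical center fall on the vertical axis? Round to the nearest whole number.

y ≈ 532

Total weight = 3 + 1 + 3 = 7.
Σw·y = 3·709 + 1·555 + 3·347 = 3723, so ȳ = 3723/7 ≈ 531.86.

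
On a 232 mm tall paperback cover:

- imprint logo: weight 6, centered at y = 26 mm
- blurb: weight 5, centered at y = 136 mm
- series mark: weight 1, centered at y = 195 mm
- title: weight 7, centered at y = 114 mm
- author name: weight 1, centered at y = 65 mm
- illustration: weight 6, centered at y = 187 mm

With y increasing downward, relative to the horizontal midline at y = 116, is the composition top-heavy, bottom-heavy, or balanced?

balanced

Σw = 6 + 5 + 1 + 7 + 1 + 6 = 26.
y: moment 3016 / weight 26 ≈ 116.00
116.00 = 116 exactly: balanced.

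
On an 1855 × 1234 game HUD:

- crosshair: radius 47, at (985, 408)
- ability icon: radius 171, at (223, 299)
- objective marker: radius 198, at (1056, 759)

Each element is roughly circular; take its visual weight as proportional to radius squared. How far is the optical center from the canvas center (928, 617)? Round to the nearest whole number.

r² weights: crosshair 47² = 2209, ability icon 171² = 29241, objective marker 198² = 39204. Total = 70654.
x-moment: 2209·985 + 29241·223 + 39204·1056 = 50096032; centroid 50096032/70654 ≈ 709.03.
y-moment: 2209·408 + 29241·299 + 39204·759 = 39400167; centroid 39400167/70654 ≈ 557.65.
Offset from (928, 617): Δx ≈ -218.97, Δy ≈ -59.35; distance = √(Δx² + Δy²) ≈ 226.87.

≈ 227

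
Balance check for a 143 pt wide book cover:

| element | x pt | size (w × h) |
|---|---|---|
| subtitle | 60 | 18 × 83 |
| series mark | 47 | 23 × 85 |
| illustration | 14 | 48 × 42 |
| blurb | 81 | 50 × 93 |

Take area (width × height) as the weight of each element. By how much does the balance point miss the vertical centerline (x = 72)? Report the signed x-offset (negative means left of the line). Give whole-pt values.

≈ -14 pt

Areas → weights: subtitle 18·83 = 1494, series mark 23·85 = 1955, illustration 48·42 = 2016, blurb 50·93 = 4650; Σw = 10115.
x-moment: 1494·60 + 1955·47 + 2016·14 + 4650·81 = 586399; centroid 586399/10115 ≈ 57.97.
Difference: 57.97 − 72 ≈ -14.03.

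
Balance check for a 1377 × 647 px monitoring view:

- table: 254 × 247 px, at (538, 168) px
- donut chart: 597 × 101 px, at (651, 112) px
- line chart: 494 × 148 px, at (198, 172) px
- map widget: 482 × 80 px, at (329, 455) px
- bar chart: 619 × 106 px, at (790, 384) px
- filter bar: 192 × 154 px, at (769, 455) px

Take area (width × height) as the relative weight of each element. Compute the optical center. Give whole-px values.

(530, 261)

Areas → weights: table 254·247 = 62738, donut chart 597·101 = 60297, line chart 494·148 = 73112, map widget 482·80 = 38560, bar chart 619·106 = 65614, filter bar 192·154 = 29568; Σw = 329889.
x-moment: 62738·538 + 60297·651 + 73112·198 + 38560·329 + 65614·790 + 29568·769 = 174741659; centroid 174741659/329889 ≈ 529.70.
y-moment: 62738·168 + 60297·112 + 73112·172 + 38560·455 + 65614·384 + 29568·455 = 86062528; centroid 86062528/329889 ≈ 260.88.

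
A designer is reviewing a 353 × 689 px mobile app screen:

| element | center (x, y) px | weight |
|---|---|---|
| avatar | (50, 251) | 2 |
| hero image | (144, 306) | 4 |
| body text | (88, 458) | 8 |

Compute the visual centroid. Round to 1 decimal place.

Σw = 2 + 4 + 8 = 14.
Σw·x = 2·50 + 4·144 + 8·88 = 1380, so x̄ = 1380/14 ≈ 98.57.
Σw·y = 2·251 + 4·306 + 8·458 = 5390, so ȳ = 5390/14 ≈ 385.00.

(98.6, 385.0)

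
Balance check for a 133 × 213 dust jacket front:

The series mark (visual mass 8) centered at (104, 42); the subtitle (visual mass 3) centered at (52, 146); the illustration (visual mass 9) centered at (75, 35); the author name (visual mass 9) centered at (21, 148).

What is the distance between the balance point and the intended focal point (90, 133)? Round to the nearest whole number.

≈ 56

Weights sum to 8 + 3 + 9 + 9 = 29.
Σw·x = 8·104 + 3·52 + 9·75 + 9·21 = 1852, so x̄ = 1852/29 ≈ 63.86.
Σw·y = 8·42 + 3·146 + 9·35 + 9·148 = 2421, so ȳ = 2421/29 ≈ 83.48.
Offset from (90, 133): Δx ≈ -26.14, Δy ≈ -49.52; distance = √(Δx² + Δy²) ≈ 55.99.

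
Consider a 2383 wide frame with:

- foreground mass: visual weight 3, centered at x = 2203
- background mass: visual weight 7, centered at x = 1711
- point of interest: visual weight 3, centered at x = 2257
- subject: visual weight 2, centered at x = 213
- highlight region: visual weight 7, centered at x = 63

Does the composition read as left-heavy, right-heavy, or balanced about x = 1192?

balanced

Total weight = 3 + 7 + 3 + 2 + 7 = 22.
x-moment: 3·2203 + 7·1711 + 3·2257 + 2·213 + 7·63 = 26224; centroid 26224/22 ≈ 1192.00.
The centroid 1192.00 matches the midline at 1192, so the layout is balanced.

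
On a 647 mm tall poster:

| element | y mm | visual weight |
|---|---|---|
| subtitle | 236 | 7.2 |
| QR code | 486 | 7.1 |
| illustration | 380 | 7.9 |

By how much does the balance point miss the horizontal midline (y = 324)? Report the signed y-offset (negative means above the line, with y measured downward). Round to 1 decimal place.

≈ 43.2 mm

Total weight = 7.2 + 7.1 + 7.9 = 22.2.
y-moment: 7.2·236 + 7.1·486 + 7.9·380 = 8151.8; centroid 8151.8/22.2 ≈ 367.20.
Offset from y = 324: 367.20 − 324 ≈ 43.20.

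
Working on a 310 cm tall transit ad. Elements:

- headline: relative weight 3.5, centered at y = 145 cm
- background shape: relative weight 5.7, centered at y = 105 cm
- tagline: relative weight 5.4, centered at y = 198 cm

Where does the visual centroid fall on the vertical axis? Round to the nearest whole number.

Σw = 3.5 + 5.7 + 5.4 = 14.6.
Σw·y = 3.5·145 + 5.7·105 + 5.4·198 = 2175.2, so ȳ = 2175.2/14.6 ≈ 148.99.

y ≈ 149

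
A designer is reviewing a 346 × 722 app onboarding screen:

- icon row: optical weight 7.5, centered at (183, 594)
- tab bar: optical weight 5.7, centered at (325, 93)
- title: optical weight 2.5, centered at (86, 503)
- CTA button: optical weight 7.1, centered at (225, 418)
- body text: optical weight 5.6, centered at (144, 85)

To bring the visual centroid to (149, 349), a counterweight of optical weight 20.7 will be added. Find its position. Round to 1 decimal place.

New total weight: (7.5 + 5.7 + 2.5 + 7.1 + 5.6) + 20.7 = 49.1.
x: target moment 49.1×149 = 7315.9; current 7.5·183 + 5.7·325 + 2.5·86 + 7.1·225 + 5.6·144 = 5843.9; the counterweight supplies 1472.0, so x = 1472.0/20.7 ≈ 71.11.
y: target moment 49.1×349 = 17135.9; current 7.5·594 + 5.7·93 + 2.5·503 + 7.1·418 + 5.6·85 = 9686.4; the counterweight supplies 7449.5, so y = 7449.5/20.7 ≈ 359.88.

(71.1, 359.9)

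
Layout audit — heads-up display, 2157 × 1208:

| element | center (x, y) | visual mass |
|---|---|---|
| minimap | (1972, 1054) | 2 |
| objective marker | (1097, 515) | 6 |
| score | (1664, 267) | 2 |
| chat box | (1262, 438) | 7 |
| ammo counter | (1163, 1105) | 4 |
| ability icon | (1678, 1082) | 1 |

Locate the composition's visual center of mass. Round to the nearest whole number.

Total weight = 2 + 6 + 2 + 7 + 4 + 1 = 22.
Σw·x = 2·1972 + 6·1097 + 2·1664 + 7·1262 + 4·1163 + 1·1678 = 29018, so x̄ = 29018/22 ≈ 1319.00.
Σw·y = 2·1054 + 6·515 + 2·267 + 7·438 + 4·1105 + 1·1082 = 14300, so ȳ = 14300/22 ≈ 650.00.

(1319, 650)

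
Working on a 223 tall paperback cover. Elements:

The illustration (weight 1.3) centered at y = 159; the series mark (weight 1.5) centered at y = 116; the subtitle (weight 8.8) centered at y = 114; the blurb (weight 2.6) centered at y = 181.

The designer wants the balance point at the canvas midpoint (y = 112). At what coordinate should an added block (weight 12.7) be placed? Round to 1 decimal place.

After adding the added block, total weight = 1.3 + 1.5 + 8.8 + 2.6 + 12.7 = 26.9.
Along y: (1854.5 + 12.7·y) / 26.9 = 112 (existing moment 1.3·159 + 1.5·116 + 8.8·114 + 2.6·181 = 1854.5) ⇒ y = (3012.8 − 1854.5) / 12.7 ≈ 91.20.

y ≈ 91.2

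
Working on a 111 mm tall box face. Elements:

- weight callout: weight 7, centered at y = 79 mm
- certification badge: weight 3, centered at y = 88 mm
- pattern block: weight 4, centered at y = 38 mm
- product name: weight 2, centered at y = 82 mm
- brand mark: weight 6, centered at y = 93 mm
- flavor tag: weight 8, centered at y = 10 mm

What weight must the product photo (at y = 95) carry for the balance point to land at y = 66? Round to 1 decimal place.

w ≈ 7.2

Known weights sum to 7 + 3 + 4 + 2 + 6 + 8 = 30; their moment is 7·79 + 3·88 + 4·38 + 2·82 + 6·93 + 8·10 = 1771.
Balance at y = 66 requires (1771 + w·95) / (30 + w) = 66.
Rearranging, w·(95 − 66) = 66·30 − 1771 = 209, so w ≈ 209/29 = 7.21.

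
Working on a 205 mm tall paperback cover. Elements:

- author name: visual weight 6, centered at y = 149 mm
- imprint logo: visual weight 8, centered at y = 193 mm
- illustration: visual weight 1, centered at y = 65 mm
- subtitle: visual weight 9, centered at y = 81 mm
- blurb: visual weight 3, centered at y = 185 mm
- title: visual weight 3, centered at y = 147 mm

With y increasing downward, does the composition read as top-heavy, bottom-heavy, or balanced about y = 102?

bottom-heavy

Σw = 6 + 8 + 1 + 9 + 3 + 3 = 30.
y: (6·149 + 8·193 + 1·65 + 9·81 + 3·185 + 3·147) / 30 = 4228 / 30 ≈ 140.93
Since 140.9 is below (larger y than) 102, the composition reads bottom-heavy.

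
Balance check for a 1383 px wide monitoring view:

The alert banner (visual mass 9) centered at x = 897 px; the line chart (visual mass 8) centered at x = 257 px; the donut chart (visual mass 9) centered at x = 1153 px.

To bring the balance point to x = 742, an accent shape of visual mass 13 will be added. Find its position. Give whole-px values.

x ≈ 649

With the accent shape, Σw becomes 9 + 8 + 9 + 13 = 39.
x: need Σw·x = 39·742 = 28938. Existing = 9·897 + 8·257 + 9·1153 = 20506. Remainder 8432 / 13 ≈ 648.62.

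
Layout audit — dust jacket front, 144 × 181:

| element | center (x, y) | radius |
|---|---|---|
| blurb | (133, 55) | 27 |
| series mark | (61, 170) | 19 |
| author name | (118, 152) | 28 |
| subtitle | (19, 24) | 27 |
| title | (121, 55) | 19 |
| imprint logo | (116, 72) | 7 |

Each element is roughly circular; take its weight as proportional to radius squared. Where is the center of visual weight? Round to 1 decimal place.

Weights ∝ r²: blurb 27² = 729, series mark 19² = 361, author name 28² = 784, subtitle 27² = 729, title 19² = 361, imprint logo 7² = 49; Σw = 3013.
Σw·x = 729·133 + 361·61 + 784·118 + 729·19 + 361·121 + 49·116 = 274706, so x̄ = 274706/3013 ≈ 91.17.
Σw·y = 729·55 + 361·170 + 784·152 + 729·24 + 361·55 + 49·72 = 261512, so ȳ = 261512/3013 ≈ 86.79.

(91.2, 86.8)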